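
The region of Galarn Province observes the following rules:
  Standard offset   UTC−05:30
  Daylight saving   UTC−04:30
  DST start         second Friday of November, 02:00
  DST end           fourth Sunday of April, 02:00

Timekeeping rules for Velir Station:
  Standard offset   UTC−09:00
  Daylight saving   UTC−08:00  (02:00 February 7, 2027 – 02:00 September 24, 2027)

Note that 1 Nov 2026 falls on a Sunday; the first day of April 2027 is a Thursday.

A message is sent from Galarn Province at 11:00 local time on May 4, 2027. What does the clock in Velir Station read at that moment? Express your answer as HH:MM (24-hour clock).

08:30

1 November 2026 is a Sunday, so the first Friday is November 6 and the second is November 13.
1 April 2027 is a Thursday, so the first Sunday is April 4 and the fourth is April 25.
May 4, 2027 is outside the daylight-saving period (13 November 2026 – 25 April 2027), so Galarn Province is on standard time, UTC−05:30.
11:00 Galarn Province + 5h30m = 16:30 UTC.
At the standard offset (UTC−09:00), 16:30 UTC − 9h = 07:30 Velir Station standard time.
The standard-time date in Velir Station, May 4, 2027, falls between 7 February and 24 September, so daylight saving is in effect and Velir Station is at UTC−08:00.
16:30 UTC − 8h = 08:30 Velir Station.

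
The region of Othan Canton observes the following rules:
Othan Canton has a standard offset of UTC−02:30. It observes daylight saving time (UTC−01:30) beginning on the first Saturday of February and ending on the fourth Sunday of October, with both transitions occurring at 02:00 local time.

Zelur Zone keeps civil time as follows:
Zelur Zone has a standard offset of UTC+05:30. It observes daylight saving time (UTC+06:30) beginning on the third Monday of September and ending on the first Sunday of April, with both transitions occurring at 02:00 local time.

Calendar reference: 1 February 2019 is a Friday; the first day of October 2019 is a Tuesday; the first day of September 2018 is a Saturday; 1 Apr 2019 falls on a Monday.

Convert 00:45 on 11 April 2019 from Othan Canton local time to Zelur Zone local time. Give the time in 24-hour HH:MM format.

1 February 2019 is a Friday, so the first Saturday is February 2.
1 October 2019 is a Tuesday, so the first Sunday is October 6 and the fourth is October 27.
11 April 2019 lies within the daylight-saving period (2 February – 27 October), so Othan Canton is on daylight time, UTC−01:30.
00:45 Othan Canton + 1h30m = 02:15 UTC.
1 September 2018 is a Saturday, so the first Monday is September 3 and the third is September 17.
1 April 2019 is a Monday, so the first Sunday is April 7.
At the standard offset (UTC+05:30), 02:15 UTC + 5h30m = 07:45 Zelur Zone standard time.
The standard-time date in Zelur Zone, 11 April 2019, does not fall between 17 September 2018 and 7 April 2019, so daylight saving is not in effect and Zelur Zone is at UTC+05:30.
02:15 UTC + 5h30m = 07:45 Zelur Zone.

07:45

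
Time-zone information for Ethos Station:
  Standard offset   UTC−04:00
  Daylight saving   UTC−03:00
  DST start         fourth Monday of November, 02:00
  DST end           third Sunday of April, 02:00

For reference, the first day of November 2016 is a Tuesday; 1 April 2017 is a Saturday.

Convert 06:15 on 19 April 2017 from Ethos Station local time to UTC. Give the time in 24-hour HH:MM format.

10:15

1 November 2016 is a Tuesday, so the first Monday is November 7 and the fourth is November 28.
1 April 2017 is a Saturday, so the first Sunday is April 2 and the third is April 16.
19 April 2017 does not fall between 28 November 2016 and 16 April 2017, so daylight saving is not in effect and Ethos Station is at UTC−04:00.
06:15 local + 4h = 10:15 UTC.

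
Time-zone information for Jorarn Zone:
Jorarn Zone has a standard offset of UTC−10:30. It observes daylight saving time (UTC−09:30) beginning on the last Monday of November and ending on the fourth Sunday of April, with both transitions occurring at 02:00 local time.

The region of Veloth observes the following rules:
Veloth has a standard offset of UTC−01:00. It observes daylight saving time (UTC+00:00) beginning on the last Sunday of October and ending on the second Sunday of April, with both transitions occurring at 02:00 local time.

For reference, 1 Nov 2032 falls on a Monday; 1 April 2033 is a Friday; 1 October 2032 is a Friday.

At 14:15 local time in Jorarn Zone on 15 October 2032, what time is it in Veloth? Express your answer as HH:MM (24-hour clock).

23:45

1 November 2032 is a Monday, so Mondays fall on 1, 8, 15, 22, 29; the last is November 29.
1 April 2033 is a Friday, so the first Sunday is April 3 and the fourth is April 24.
Daylight saving runs 29 November 2032 – 24 April 2033; 15 October 2032 is outside that window, so Jorarn Zone is on standard time at UTC−10:30.
14:15 Jorarn Zone + 10h30m = 00:45 UTC (rolling into the next day, 16 October 2032).
1 October 2032 is a Friday, so Sundays fall on 3, 10, 17, 24, 31; the last is October 31.
1 April 2033 is a Friday, so the first Sunday is April 3 and the second is April 10.
At the standard offset (UTC−01:00), 00:45 UTC − 1h = 23:45 Veloth standard time (rolling into the previous day, 15 October 2032).
The standard-time date in Veloth, 15 October 2032, does not fall between 31 October 2032 and 10 April 2033, so daylight saving is not in effect and Veloth is at UTC−01:00.
00:45 UTC − 1h = 23:45 Veloth (rolling into the previous day, 15 October 2032).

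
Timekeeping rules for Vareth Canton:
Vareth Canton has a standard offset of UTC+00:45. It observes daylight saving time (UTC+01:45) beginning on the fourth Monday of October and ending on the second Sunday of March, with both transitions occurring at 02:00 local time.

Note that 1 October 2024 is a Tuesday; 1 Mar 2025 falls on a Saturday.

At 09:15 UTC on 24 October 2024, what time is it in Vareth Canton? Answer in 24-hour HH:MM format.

1 October 2024 is a Tuesday, so the first Monday is October 7 and the fourth is October 28.
1 March 2025 is a Saturday, so the first Sunday is March 2 and the second is March 9.
At the standard offset (UTC+00:45), 09:15 UTC + 0h45m = 10:00 Vareth Canton standard time.
Daylight saving runs 28 October 2024 – 9 March 2025; the standard-time date in Vareth Canton, 24 October 2024, is outside that window, so Vareth Canton is on standard time at UTC+00:45.
09:15 UTC + 0h45m = 10:00 local.

10:00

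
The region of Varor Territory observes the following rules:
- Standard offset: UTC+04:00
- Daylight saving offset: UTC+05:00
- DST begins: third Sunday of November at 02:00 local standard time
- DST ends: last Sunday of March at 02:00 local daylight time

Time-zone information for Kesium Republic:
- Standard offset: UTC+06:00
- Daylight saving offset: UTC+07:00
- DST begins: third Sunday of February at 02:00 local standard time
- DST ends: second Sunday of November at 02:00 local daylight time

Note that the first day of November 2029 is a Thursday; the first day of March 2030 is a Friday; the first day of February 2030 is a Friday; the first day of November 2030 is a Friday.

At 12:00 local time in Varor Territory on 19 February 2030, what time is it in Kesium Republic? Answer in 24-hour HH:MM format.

1 November 2029 is a Thursday, so the first Sunday is November 4 and the third is November 18.
1 March 2030 is a Friday, so Sundays fall on 3, 10, 17, 24, 31; the last is March 31.
19 February 2030 lies within the daylight-saving period (18 November 2029 – 31 March 2030), so Varor Territory is on daylight time, UTC+05:00.
12:00 Varor Territory − 5h = 07:00 UTC.
1 February 2030 is a Friday, so the first Sunday is February 3 and the third is February 17.
1 November 2030 is a Friday, so the first Sunday is November 3 and the second is November 10.
At the standard offset (UTC+06:00), 07:00 UTC + 6h = 13:00 Kesium Republic standard time.
The standard-time date in Kesium Republic, 19 February 2030, falls between 17 February and 10 November, so daylight saving is in effect and Kesium Republic is at UTC+07:00.
07:00 UTC + 7h = 14:00 Kesium Republic.

14:00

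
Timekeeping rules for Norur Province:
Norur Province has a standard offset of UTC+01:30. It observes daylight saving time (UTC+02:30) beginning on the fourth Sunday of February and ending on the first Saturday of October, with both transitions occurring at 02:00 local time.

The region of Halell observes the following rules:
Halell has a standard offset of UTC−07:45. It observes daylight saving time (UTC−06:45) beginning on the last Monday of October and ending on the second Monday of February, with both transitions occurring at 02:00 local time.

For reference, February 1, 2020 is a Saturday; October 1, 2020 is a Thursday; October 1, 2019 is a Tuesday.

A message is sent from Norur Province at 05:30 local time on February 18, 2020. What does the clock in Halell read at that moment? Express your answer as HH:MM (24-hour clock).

1 February 2020 is a Saturday, so the first Sunday is February 2 and the fourth is February 23.
1 October 2020 is a Thursday, so the first Saturday is October 3.
Daylight saving runs 23 February – 3 October; February 18, 2020 is outside that window, so Norur Province is on standard time at UTC+01:30.
05:30 Norur Province − 1h30m = 04:00 UTC.
1 October 2019 is a Tuesday, so Mondays fall on 7, 14, 21, 28; the last is October 28.
1 February 2020 is a Saturday, so the first Monday is February 3 and the second is February 10.
At the standard offset (UTC−07:45), 04:00 UTC − 7h45m = 20:15 Halell standard time (rolling into the previous day, 17 February 2020).
The standard-time date in Halell, February 17, 2020, is outside the daylight-saving period (28 October 2019 – 10 February 2020), so Halell is on standard time, UTC−07:45.
04:00 UTC − 7h45m = 20:15 Halell (rolling into the previous day, 17 February 2020).

20:15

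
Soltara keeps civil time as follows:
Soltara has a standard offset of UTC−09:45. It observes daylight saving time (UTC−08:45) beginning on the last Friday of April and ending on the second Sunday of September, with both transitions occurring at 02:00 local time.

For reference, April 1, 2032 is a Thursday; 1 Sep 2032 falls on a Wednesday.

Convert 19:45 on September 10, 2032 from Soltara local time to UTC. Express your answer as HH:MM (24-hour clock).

1 April 2032 is a Thursday, so Fridays fall on 2, 9, 16, 23, 30; the last is April 30.
1 September 2032 is a Wednesday, so the first Sunday is September 5 and the second is September 12.
September 10, 2032 lies within the daylight-saving period (30 April – 12 September), so Soltara is on daylight time, UTC−08:45.
19:45 local + 8h45m = 04:30 UTC (rolling into the next day, 11 September 2032).

04:30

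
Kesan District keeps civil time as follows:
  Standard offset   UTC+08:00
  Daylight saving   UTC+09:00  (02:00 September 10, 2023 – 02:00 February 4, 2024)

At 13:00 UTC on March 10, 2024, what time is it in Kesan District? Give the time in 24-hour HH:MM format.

At the standard offset (UTC+08:00), 13:00 UTC + 8h = 21:00 Kesan District standard time.
The standard-time date in Kesan District, March 10, 2024, does not fall between 10 September 2023 and 4 February 2024, so daylight saving is not in effect and Kesan District is at UTC+08:00.
13:00 UTC + 8h = 21:00 local.

21:00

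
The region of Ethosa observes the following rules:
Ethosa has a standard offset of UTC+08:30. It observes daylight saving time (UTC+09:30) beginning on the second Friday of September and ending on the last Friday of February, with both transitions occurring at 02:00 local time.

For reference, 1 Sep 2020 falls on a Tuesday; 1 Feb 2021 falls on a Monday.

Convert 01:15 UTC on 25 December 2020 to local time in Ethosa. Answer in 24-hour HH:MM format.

1 September 2020 is a Tuesday, so the first Friday is September 4 and the second is September 11.
1 February 2021 is a Monday, so Fridays fall on 5, 12, 19, 26; the last is February 26.
At the standard offset (UTC+08:30), 01:15 UTC + 8h30m = 09:45 Ethosa standard time.
The standard-time date in Ethosa, 25 December 2020, lies within the daylight-saving period (11 September 2020 – 26 February 2021), so Ethosa is on daylight time, UTC+09:30.
01:15 UTC + 9h30m = 10:45 local.

10:45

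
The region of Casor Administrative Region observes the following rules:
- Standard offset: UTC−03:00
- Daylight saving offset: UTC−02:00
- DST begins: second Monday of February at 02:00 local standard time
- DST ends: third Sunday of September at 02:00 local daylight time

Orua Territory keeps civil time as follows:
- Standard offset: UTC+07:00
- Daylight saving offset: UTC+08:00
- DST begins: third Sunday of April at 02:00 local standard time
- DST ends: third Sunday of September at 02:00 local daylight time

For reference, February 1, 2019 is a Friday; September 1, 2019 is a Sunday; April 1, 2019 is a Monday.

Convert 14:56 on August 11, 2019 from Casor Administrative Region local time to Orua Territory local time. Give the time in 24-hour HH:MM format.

1 February 2019 is a Friday, so the first Monday is February 4 and the second is February 11.
1 September 2019 is a Sunday, so the first Sunday is September 1 and the third is September 15.
August 11, 2019 lies within the daylight-saving period (11 February – 15 September), so Casor Administrative Region is on daylight time, UTC−02:00.
14:56 Casor Administrative Region + 2h = 16:56 UTC.
1 April 2019 is a Monday, so the first Sunday is April 7 and the third is April 21.
1 September 2019 is a Sunday, so the first Sunday is September 1 and the third is September 15.
At the standard offset (UTC+07:00), 16:56 UTC + 7h = 23:56 Orua Territory standard time.
Daylight saving runs 21 April – 15 September; the standard-time date in Orua Territory, August 11, 2019, is inside that window, so Orua Territory is at UTC+08:00.
16:56 UTC + 8h = 00:56 Orua Territory (rolling into the next day, 12 August 2019).

00:56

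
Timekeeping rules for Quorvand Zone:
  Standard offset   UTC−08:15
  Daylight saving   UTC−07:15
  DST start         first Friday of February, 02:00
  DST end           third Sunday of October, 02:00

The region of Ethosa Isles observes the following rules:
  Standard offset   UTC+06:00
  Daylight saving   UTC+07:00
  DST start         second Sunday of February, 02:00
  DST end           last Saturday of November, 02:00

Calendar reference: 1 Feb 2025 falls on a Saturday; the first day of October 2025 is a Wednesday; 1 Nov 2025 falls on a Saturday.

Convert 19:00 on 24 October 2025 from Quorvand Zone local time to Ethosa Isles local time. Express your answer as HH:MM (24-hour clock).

1 February 2025 is a Saturday, so the first Friday is February 7.
1 October 2025 is a Wednesday, so the first Sunday is October 5 and the third is October 19.
Daylight saving runs 7 February – 19 October; 24 October 2025 is outside that window, so Quorvand Zone is on standard time at UTC−08:15.
19:00 Quorvand Zone + 8h15m = 03:15 UTC (rolling into the next day, 25 October 2025).
1 February 2025 is a Saturday, so the first Sunday is February 2 and the second is February 9.
1 November 2025 is a Saturday, so Saturdays fall on 1, 8, 15, 22, 29; the last is November 29.
At the standard offset (UTC+06:00), 03:15 UTC + 6h = 09:15 Ethosa Isles standard time.
The standard-time date in Ethosa Isles, 25 October 2025, falls between 9 February and 29 November, so daylight saving is in effect and Ethosa Isles is at UTC+07:00.
03:15 UTC + 7h = 10:15 Ethosa Isles.

10:15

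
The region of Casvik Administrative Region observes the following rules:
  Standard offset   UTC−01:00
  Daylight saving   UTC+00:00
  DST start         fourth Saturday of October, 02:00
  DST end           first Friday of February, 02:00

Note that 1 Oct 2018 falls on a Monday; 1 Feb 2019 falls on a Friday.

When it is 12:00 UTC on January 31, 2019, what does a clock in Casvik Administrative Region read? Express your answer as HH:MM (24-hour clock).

1 October 2018 is a Monday, so the first Saturday is October 6 and the fourth is October 27.
1 February 2019 is a Friday, so the first Friday is February 1.
At the standard offset (UTC−01:00), 12:00 UTC − 1h = 11:00 Casvik Administrative Region standard time.
Daylight saving runs 27 October 2018 – 1 February 2019; the standard-time date in Casvik Administrative Region, January 31, 2019, is inside that window, so Casvik Administrative Region is at UTC+00:00.
12:00 UTC + 0h = 12:00 local.

12:00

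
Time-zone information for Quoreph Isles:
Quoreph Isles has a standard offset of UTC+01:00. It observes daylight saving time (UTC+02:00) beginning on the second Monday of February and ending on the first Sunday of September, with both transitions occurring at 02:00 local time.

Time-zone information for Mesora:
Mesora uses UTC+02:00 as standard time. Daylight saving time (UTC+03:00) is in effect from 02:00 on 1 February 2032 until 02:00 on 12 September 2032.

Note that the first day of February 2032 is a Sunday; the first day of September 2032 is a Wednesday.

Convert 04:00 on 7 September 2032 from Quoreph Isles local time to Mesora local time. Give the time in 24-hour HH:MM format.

06:00

1 February 2032 is a Sunday, so the first Monday is February 2 and the second is February 9.
1 September 2032 is a Wednesday, so the first Sunday is September 5.
7 September 2032 is outside the daylight-saving period (9 February – 5 September), so Quoreph Isles is on standard time, UTC+01:00.
04:00 Quoreph Isles − 1h = 03:00 UTC.
At the standard offset (UTC+02:00), 03:00 UTC + 2h = 05:00 Mesora standard time.
The standard-time date in Mesora, 7 September 2032, falls between 1 February and 12 September, so daylight saving is in effect and Mesora is at UTC+03:00.
03:00 UTC + 3h = 06:00 Mesora.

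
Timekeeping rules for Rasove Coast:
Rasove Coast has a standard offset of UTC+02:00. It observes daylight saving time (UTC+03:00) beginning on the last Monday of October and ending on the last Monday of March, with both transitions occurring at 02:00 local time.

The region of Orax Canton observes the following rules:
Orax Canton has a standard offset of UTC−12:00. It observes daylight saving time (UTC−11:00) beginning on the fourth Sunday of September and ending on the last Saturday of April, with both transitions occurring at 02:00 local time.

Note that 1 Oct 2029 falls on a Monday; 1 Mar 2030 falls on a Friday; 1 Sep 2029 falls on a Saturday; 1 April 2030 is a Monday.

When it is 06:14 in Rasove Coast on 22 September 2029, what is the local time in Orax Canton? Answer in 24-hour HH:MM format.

1 October 2029 is a Monday, so Mondays fall on 1, 8, 15, 22, 29; the last is October 29.
1 March 2030 is a Friday, so Mondays fall on 4, 11, 18, 25; the last is March 25.
22 September 2029 does not fall between 29 October 2029 and 25 March 2030, so daylight saving is not in effect and Rasove Coast is at UTC+02:00.
06:14 Rasove Coast − 2h = 04:14 UTC.
1 September 2029 is a Saturday, so the first Sunday is September 2 and the fourth is September 23.
1 April 2030 is a Monday, so Saturdays fall on 6, 13, 20, 27; the last is April 27.
At the standard offset (UTC−12:00), 04:14 UTC − 12h = 16:14 Orax Canton standard time (rolling into the previous day, 21 September 2029).
The standard-time date in Orax Canton, 21 September 2029, does not fall between 23 September 2029 and 27 April 2030, so daylight saving is not in effect and Orax Canton is at UTC−12:00.
04:14 UTC − 12h = 16:14 Orax Canton (rolling into the previous day, 21 September 2029).

16:14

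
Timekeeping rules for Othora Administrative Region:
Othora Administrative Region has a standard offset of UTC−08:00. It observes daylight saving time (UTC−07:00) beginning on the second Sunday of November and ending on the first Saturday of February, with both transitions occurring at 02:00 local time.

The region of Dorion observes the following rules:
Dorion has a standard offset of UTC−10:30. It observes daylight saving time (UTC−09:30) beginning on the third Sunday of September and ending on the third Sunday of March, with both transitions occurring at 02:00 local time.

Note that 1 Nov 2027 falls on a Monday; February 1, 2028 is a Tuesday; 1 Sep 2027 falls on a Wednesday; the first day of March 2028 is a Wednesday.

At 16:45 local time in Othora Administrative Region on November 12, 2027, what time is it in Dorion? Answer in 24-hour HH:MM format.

15:15

1 November 2027 is a Monday, so the first Sunday is November 7 and the second is November 14.
1 February 2028 is a Tuesday, so the first Saturday is February 5.
Daylight saving runs 14 November 2027 – 5 February 2028; November 12, 2027 is outside that window, so Othora Administrative Region is on standard time at UTC−08:00.
16:45 Othora Administrative Region + 8h = 00:45 UTC (rolling into the next day, 13 November 2027).
1 September 2027 is a Wednesday, so the first Sunday is September 5 and the third is September 19.
1 March 2028 is a Wednesday, so the first Sunday is March 5 and the third is March 19.
At the standard offset (UTC−10:30), 00:45 UTC − 10h30m = 14:15 Dorion standard time (rolling into the previous day, 12 November 2027).
The standard-time date in Dorion, November 12, 2027, falls between 19 September 2027 and 19 March 2028, so daylight saving is in effect and Dorion is at UTC−09:30.
00:45 UTC − 9h30m = 15:15 Dorion (rolling into the previous day, 12 November 2027).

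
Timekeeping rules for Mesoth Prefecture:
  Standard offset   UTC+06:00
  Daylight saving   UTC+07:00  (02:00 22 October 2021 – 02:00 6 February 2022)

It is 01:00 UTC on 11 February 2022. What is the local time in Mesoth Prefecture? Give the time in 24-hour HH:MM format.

07:00

At the standard offset (UTC+06:00), 01:00 UTC + 6h = 07:00 Mesoth Prefecture standard time.
Daylight saving runs 22 October 2021 – 6 February 2022; the standard-time date in Mesoth Prefecture, 11 February 2022, is outside that window, so Mesoth Prefecture is on standard time at UTC+06:00.
01:00 UTC + 6h = 07:00 local.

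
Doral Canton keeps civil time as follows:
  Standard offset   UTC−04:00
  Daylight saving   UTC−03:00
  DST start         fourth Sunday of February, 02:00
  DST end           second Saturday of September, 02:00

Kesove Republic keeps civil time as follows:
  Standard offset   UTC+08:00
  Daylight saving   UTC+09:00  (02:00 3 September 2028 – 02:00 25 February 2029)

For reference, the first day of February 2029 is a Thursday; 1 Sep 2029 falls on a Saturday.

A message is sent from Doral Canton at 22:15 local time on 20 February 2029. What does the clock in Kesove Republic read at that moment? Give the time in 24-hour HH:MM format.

11:15

1 February 2029 is a Thursday, so the first Sunday is February 4 and the fourth is February 25.
1 September 2029 is a Saturday, so the first Saturday is September 1 and the second is September 8.
Daylight saving runs 25 February – 8 September; 20 February 2029 is outside that window, so Doral Canton is on standard time at UTC−04:00.
22:15 Doral Canton + 4h = 02:15 UTC (rolling into the next day, 21 February 2029).
At the standard offset (UTC+08:00), 02:15 UTC + 8h = 10:15 Kesove Republic standard time.
The standard-time date in Kesove Republic, 21 February 2029, falls between 3 September 2028 and 25 February 2029, so daylight saving is in effect and Kesove Republic is at UTC+09:00.
02:15 UTC + 9h = 11:15 Kesove Republic.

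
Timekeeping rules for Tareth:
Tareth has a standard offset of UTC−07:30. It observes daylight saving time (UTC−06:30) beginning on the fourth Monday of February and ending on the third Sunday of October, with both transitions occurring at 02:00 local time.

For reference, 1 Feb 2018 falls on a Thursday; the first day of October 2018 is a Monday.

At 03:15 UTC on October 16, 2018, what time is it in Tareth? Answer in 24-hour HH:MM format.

20:45

1 February 2018 is a Thursday, so the first Monday is February 5 and the fourth is February 26.
1 October 2018 is a Monday, so the first Sunday is October 7 and the third is October 21.
At the standard offset (UTC−07:30), 03:15 UTC − 7h30m = 19:45 Tareth standard time (rolling into the previous day, 15 October 2018).
The standard-time date in Tareth, October 15, 2018, falls between 26 February and 21 October, so daylight saving is in effect and Tareth is at UTC−06:30.
03:15 UTC − 6h30m = 20:45 local (rolling into the previous day, 15 October 2018).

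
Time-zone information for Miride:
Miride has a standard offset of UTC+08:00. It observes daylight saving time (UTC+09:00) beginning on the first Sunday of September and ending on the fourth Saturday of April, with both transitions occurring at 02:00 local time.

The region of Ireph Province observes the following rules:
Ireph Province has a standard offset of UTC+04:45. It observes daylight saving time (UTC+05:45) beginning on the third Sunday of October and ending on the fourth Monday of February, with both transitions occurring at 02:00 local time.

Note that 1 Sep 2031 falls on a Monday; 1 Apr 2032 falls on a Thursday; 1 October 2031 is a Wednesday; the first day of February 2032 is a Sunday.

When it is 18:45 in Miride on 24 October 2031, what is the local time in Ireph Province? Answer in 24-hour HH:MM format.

1 September 2031 is a Monday, so the first Sunday is September 7.
1 April 2032 is a Thursday, so the first Saturday is April 3 and the fourth is April 24.
Daylight saving runs 7 September 2031 – 24 April 2032; 24 October 2031 is inside that window, so Miride is at UTC+09:00.
18:45 Miride − 9h = 09:45 UTC.
1 October 2031 is a Wednesday, so the first Sunday is October 5 and the third is October 19.
1 February 2032 is a Sunday, so the first Monday is February 2 and the fourth is February 23.
At the standard offset (UTC+04:45), 09:45 UTC + 4h45m = 14:30 Ireph Province standard time.
The standard-time date in Ireph Province, 24 October 2031, lies within the daylight-saving period (19 October 2031 – 23 February 2032), so Ireph Province is on daylight time, UTC+05:45.
09:45 UTC + 5h45m = 15:30 Ireph Province.

15:30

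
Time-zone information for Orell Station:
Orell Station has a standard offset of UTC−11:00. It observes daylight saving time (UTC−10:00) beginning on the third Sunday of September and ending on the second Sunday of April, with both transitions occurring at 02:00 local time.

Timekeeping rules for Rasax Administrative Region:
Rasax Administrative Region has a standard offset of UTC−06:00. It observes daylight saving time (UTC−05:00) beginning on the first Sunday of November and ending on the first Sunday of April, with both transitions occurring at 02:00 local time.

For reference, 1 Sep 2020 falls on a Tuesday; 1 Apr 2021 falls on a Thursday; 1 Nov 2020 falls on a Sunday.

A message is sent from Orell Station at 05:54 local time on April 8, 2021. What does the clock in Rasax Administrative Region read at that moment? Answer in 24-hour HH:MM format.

1 September 2020 is a Tuesday, so the first Sunday is September 6 and the third is September 20.
1 April 2021 is a Thursday, so the first Sunday is April 4 and the second is April 11.
Daylight saving runs 20 September 2020 – 11 April 2021; April 8, 2021 is inside that window, so Orell Station is at UTC−10:00.
05:54 Orell Station + 10h = 15:54 UTC.
1 November 2020 is a Sunday, so the first Sunday is November 1.
1 April 2021 is a Thursday, so the first Sunday is April 4.
At the standard offset (UTC−06:00), 15:54 UTC − 6h = 09:54 Rasax Administrative Region standard time.
The standard-time date in Rasax Administrative Region, April 8, 2021, is outside the daylight-saving period (1 November 2020 – 4 April 2021), so Rasax Administrative Region is on standard time, UTC−06:00.
15:54 UTC − 6h = 09:54 Rasax Administrative Region.

09:54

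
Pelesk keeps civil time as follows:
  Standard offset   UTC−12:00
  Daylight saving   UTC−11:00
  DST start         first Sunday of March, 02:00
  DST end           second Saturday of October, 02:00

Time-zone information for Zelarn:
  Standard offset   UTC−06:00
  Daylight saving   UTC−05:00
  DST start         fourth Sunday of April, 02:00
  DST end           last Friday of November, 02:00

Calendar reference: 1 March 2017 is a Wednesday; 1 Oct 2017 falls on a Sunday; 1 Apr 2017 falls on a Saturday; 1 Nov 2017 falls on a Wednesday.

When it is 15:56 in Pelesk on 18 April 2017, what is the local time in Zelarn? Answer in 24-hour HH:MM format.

1 March 2017 is a Wednesday, so the first Sunday is March 5.
1 October 2017 is a Sunday, so the first Saturday is October 7 and the second is October 14.
18 April 2017 falls between 5 March and 14 October, so daylight saving is in effect and Pelesk is at UTC−11:00.
15:56 Pelesk + 11h = 02:56 UTC (rolling into the next day, 19 April 2017).
1 April 2017 is a Saturday, so the first Sunday is April 2 and the fourth is April 23.
1 November 2017 is a Wednesday, so Fridays fall on 3, 10, 17, 24; the last is November 24.
At the standard offset (UTC−06:00), 02:56 UTC − 6h = 20:56 Zelarn standard time (rolling into the previous day, 18 April 2017).
Daylight saving runs 23 April – 24 November; the standard-time date in Zelarn, 18 April 2017, is outside that window, so Zelarn is on standard time at UTC−06:00.
02:56 UTC − 6h = 20:56 Zelarn (rolling into the previous day, 18 April 2017).

20:56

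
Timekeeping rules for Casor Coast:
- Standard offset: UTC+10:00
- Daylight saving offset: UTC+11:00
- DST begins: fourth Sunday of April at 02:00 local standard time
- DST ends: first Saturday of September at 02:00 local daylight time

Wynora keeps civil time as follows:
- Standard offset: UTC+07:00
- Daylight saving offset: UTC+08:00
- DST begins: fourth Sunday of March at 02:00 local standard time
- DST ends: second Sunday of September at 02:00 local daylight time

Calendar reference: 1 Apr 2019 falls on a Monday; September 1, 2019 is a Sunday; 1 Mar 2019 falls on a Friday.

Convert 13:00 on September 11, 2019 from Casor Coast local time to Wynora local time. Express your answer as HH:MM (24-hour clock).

10:00

1 April 2019 is a Monday, so the first Sunday is April 7 and the fourth is April 28.
1 September 2019 is a Sunday, so the first Saturday is September 7.
September 11, 2019 is outside the daylight-saving period (28 April – 7 September), so Casor Coast is on standard time, UTC+10:00.
13:00 Casor Coast − 10h = 03:00 UTC.
1 March 2019 is a Friday, so the first Sunday is March 3 and the fourth is March 24.
1 September 2019 is a Sunday, so the first Sunday is September 1 and the second is September 8.
At the standard offset (UTC+07:00), 03:00 UTC + 7h = 10:00 Wynora standard time.
Daylight saving runs 24 March – 8 September; the standard-time date in Wynora, September 11, 2019, is outside that window, so Wynora is on standard time at UTC+07:00.
03:00 UTC + 7h = 10:00 Wynora.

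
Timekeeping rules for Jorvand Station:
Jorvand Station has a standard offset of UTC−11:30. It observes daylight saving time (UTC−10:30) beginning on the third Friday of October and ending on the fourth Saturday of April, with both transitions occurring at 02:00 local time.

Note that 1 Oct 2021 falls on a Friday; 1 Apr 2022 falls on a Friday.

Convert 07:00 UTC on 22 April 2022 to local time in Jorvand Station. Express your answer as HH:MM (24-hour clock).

1 October 2021 is a Friday, so the first Friday is October 1 and the third is October 15.
1 April 2022 is a Friday, so the first Saturday is April 2 and the fourth is April 23.
At the standard offset (UTC−11:30), 07:00 UTC − 11h30m = 19:30 Jorvand Station standard time (rolling into the previous day, 21 April 2022).
Daylight saving runs 15 October 2021 – 23 April 2022; the standard-time date in Jorvand Station, 21 April 2022, is inside that window, so Jorvand Station is at UTC−10:30.
07:00 UTC − 10h30m = 20:30 local (rolling into the previous day, 21 April 2022).

20:30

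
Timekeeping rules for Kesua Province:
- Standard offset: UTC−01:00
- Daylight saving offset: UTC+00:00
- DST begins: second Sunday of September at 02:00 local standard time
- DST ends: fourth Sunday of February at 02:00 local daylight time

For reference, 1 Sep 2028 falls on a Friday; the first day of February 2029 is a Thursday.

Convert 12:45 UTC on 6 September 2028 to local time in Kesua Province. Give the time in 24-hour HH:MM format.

1 September 2028 is a Friday, so the first Sunday is September 3 and the second is September 10.
1 February 2029 is a Thursday, so the first Sunday is February 4 and the fourth is February 25.
At the standard offset (UTC−01:00), 12:45 UTC − 1h = 11:45 Kesua Province standard time.
The standard-time date in Kesua Province, 6 September 2028, does not fall between 10 September 2028 and 25 February 2029, so daylight saving is not in effect and Kesua Province is at UTC−01:00.
12:45 UTC − 1h = 11:45 local.

11:45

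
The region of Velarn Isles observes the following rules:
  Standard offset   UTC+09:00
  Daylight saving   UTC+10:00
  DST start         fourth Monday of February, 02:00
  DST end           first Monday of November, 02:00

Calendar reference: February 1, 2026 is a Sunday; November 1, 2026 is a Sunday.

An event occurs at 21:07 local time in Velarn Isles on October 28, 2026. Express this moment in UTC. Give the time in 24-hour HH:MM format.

1 February 2026 is a Sunday, so the first Monday is February 2 and the fourth is February 23.
1 November 2026 is a Sunday, so the first Monday is November 2.
Daylight saving runs 23 February – 2 November; October 28, 2026 is inside that window, so Velarn Isles is at UTC+10:00.
21:07 local − 10h = 11:07 UTC.

11:07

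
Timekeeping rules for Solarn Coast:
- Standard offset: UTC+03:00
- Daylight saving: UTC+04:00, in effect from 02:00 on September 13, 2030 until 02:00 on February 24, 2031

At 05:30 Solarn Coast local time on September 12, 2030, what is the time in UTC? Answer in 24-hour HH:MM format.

02:30

September 12, 2030 is outside the daylight-saving period (13 September 2030 – 24 February 2031), so Solarn Coast is on standard time, UTC+03:00.
05:30 local − 3h = 02:30 UTC.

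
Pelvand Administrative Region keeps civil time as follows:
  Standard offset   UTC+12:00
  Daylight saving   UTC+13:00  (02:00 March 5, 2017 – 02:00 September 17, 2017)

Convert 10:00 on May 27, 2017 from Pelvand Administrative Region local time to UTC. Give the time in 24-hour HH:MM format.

Daylight saving runs 5 March – 17 September; May 27, 2017 is inside that window, so Pelvand Administrative Region is at UTC+13:00.
10:00 local − 13h = 21:00 UTC (rolling into the previous day, 26 May 2017).

21:00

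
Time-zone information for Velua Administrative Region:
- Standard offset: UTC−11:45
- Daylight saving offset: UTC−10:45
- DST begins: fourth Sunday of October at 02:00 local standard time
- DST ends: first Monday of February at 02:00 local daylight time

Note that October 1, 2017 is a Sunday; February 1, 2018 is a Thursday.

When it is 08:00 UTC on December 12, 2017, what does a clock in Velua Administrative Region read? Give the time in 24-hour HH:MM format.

1 October 2017 is a Sunday, so the first Sunday is October 1 and the fourth is October 22.
1 February 2018 is a Thursday, so the first Monday is February 5.
At the standard offset (UTC−11:45), 08:00 UTC − 11h45m = 20:15 Velua Administrative Region standard time (rolling into the previous day, 11 December 2017).
The standard-time date in Velua Administrative Region, December 11, 2017, lies within the daylight-saving period (22 October 2017 – 5 February 2018), so Velua Administrative Region is on daylight time, UTC−10:45.
08:00 UTC − 10h45m = 21:15 local (rolling into the previous day, 11 December 2017).

21:15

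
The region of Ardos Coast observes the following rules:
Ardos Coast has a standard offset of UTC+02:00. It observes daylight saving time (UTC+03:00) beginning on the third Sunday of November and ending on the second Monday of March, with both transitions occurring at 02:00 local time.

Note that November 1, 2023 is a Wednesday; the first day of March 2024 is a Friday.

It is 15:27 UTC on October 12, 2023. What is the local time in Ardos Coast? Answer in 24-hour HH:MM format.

17:27

1 November 2023 is a Wednesday, so the first Sunday is November 5 and the third is November 19.
1 March 2024 is a Friday, so the first Monday is March 4 and the second is March 11.
At the standard offset (UTC+02:00), 15:27 UTC + 2h = 17:27 Ardos Coast standard time.
Daylight saving runs 19 November 2023 – 11 March 2024; the standard-time date in Ardos Coast, October 12, 2023, is outside that window, so Ardos Coast is on standard time at UTC+02:00.
15:27 UTC + 2h = 17:27 local.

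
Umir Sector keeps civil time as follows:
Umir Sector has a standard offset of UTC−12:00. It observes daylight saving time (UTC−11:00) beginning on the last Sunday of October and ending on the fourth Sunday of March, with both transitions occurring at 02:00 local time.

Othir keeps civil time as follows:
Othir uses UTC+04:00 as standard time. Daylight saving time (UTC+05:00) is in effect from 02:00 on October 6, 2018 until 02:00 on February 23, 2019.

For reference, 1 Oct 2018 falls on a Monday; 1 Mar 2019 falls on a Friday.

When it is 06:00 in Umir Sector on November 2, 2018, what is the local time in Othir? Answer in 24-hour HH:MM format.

1 October 2018 is a Monday, so Sundays fall on 7, 14, 21, 28; the last is October 28.
1 March 2019 is a Friday, so the first Sunday is March 3 and the fourth is March 24.
November 2, 2018 lies within the daylight-saving period (28 October 2018 – 24 March 2019), so Umir Sector is on daylight time, UTC−11:00.
06:00 Umir Sector + 11h = 17:00 UTC.
At the standard offset (UTC+04:00), 17:00 UTC + 4h = 21:00 Othir standard time.
The standard-time date in Othir, November 2, 2018, falls between 6 October 2018 and 23 February 2019, so daylight saving is in effect and Othir is at UTC+05:00.
17:00 UTC + 5h = 22:00 Othir.

22:00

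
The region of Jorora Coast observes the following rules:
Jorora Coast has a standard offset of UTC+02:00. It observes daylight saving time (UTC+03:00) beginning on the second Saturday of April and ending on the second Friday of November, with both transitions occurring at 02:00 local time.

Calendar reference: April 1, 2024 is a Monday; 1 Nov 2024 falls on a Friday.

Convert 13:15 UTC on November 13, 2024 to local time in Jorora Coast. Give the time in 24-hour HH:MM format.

1 April 2024 is a Monday, so the first Saturday is April 6 and the second is April 13.
1 November 2024 is a Friday, so the first Friday is November 1 and the second is November 8.
At the standard offset (UTC+02:00), 13:15 UTC + 2h = 15:15 Jorora Coast standard time.
Daylight saving runs 13 April – 8 November; the standard-time date in Jorora Coast, November 13, 2024, is outside that window, so Jorora Coast is on standard time at UTC+02:00.
13:15 UTC + 2h = 15:15 local.

15:15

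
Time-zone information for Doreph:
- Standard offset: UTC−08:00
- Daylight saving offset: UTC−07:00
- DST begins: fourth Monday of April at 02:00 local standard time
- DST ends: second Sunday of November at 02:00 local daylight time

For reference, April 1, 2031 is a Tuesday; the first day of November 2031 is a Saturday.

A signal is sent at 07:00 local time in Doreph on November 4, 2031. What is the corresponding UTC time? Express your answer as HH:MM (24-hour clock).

14:00

1 April 2031 is a Tuesday, so the first Monday is April 7 and the fourth is April 28.
1 November 2031 is a Saturday, so the first Sunday is November 2 and the second is November 9.
November 4, 2031 lies within the daylight-saving period (28 April – 9 November), so Doreph is on daylight time, UTC−07:00.
07:00 local + 7h = 14:00 UTC.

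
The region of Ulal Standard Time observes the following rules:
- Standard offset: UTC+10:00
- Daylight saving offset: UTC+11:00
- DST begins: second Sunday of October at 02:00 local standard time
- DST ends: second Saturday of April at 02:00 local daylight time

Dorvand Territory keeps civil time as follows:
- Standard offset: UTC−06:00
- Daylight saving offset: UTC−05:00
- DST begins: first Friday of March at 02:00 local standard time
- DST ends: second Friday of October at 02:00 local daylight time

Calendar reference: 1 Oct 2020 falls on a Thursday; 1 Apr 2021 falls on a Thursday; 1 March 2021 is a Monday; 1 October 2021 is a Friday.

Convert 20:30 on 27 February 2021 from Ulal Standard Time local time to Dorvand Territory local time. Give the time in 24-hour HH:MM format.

03:30

1 October 2020 is a Thursday, so the first Sunday is October 4 and the second is October 11.
1 April 2021 is a Thursday, so the first Saturday is April 3 and the second is April 10.
27 February 2021 lies within the daylight-saving period (11 October 2020 – 10 April 2021), so Ulal Standard Time is on daylight time, UTC+11:00.
20:30 Ulal Standard Time − 11h = 09:30 UTC.
1 March 2021 is a Monday, so the first Friday is March 5.
1 October 2021 is a Friday, so the first Friday is October 1 and the second is October 8.
At the standard offset (UTC−06:00), 09:30 UTC − 6h = 03:30 Dorvand Territory standard time.
The standard-time date in Dorvand Territory, 27 February 2021, is outside the daylight-saving period (5 March – 8 October), so Dorvand Territory is on standard time, UTC−06:00.
09:30 UTC − 6h = 03:30 Dorvand Territory.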